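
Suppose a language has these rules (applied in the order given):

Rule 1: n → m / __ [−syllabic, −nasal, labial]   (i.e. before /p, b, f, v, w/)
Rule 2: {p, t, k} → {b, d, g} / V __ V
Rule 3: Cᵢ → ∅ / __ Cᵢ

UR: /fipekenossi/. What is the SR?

Rule 1 (nasal place assimilation): no segment meets the environment; /fipekenossi/ is unchanged.
Rule 2 (intervocalic voicing): /p/ is a voiceless stop between vowels /i/ and /e/, so it voices to [b]. /k/ is a voiceless stop between vowels /e/ and /e/, so it voices to [g]. /fipekenossi/ → fibegenossi.
Rule 3 (degemination): /ss/ is a geminate; the first /s/ deletes. /fibegenossi/ → fibegenosi.

fibegenosi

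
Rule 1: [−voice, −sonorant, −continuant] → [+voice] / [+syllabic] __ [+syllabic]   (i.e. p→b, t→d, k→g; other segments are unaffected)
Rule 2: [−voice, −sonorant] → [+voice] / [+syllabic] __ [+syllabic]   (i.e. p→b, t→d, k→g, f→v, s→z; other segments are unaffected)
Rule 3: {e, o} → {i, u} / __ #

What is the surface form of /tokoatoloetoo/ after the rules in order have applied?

Rule 1 (intervocalic voicing): /k/ is a voiceless stop between vowels /o/ and /o/, so it voices to [g]. /t/ is a voiceless stop between vowels /a/ and /o/, so it voices to [d]. /t/ is a voiceless stop between vowels /e/ and /o/, so it voices to [d]. /tokoatoloetoo/ → togoadoloedoo.
Rule 2 (intervocalic voicing): no segment meets the environment; /togoadoloedoo/ is unchanged.
Rule 3 (final vowel raising): /o/ is a mid vowel in word-final position, so it raises to [u]. /togoadoloedoo/ → togoadoloedou.

togoadoloedou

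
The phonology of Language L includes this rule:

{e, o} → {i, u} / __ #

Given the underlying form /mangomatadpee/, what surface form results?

mangomatadpei

/e/ is a mid vowel in word-final position, so it raises to [i].
The other instances of /o/, /e/ do not occur in the required environment and remain unchanged.
Surface form: [mangomatadpei].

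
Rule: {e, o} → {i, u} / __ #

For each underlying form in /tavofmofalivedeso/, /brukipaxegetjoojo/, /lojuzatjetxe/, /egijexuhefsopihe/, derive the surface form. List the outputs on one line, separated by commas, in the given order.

/tavofmofalivedeso/: /o/ is a mid vowel in word-final position, so it raises to [u]. → [tavofmofalivedesu].
/brukipaxegetjoojo/: /o/ is a mid vowel in word-final position, so it raises to [u]. → [brukipaxegetjooju].
/lojuzatjetxe/: /e/ is a mid vowel in word-final position, so it raises to [i]. → [lojuzatjetxi].
/egijexuhefsopihe/: /e/ is a mid vowel in word-final position, so it raises to [i]. → [egijexuhefsopihi].

tavofmofalivedesu, brukipaxegetjooju, lojuzatjetxi, egijexuhefsopihi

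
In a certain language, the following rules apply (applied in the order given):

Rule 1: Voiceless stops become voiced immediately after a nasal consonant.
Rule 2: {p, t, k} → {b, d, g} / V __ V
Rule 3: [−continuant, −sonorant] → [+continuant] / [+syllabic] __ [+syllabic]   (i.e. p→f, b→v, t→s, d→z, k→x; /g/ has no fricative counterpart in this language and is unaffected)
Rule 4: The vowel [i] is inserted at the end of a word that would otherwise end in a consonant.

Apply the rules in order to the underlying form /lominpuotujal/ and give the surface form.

lominbuozujali

Rule 1 (post-nasal voicing): /p/ is a voiceless stop immediately after the nasal /n/, so it voices to [b]. /lominpuotujal/ → lominbuotujal.
Rule 2 (intervocalic voicing): /t/ is a voiceless stop between vowels /o/ and /u/, so it voices to [d]. /lominbuotujal/ → lominbuodujal.
Rule 3 (intervocalic spirantization): /d/ is a stop between vowels /o/ and /u/, so it spirantizes to the fricative [z]. /lominbuodujal/ → lominbuozujal.
Rule 4 (final i-epenthesis): the form ends in the consonant /l/, so [i] is inserted word-finally. /lominbuozujal/ → lominbuozujali.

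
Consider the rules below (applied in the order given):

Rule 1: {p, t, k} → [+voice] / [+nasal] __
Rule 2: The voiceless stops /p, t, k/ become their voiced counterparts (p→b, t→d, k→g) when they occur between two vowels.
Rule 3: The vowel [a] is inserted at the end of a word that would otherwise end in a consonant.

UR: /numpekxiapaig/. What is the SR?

Rule 1 (post-nasal voicing): /p/ is a voiceless stop immediately after the nasal /m/, so it voices to [b]. /numpekxiapaig/ → numbekxiapaig.
Rule 2 (intervocalic voicing): /p/ is a voiceless stop between vowels /a/ and /a/, so it voices to [b]. /numbekxiapaig/ → numbekxiabaig.
Rule 3 (final a-epenthesis): the form ends in the consonant /g/, so [a] is inserted word-finally. /numbekxiabaig/ → numbekxiabaiga.

numbekxiabaiga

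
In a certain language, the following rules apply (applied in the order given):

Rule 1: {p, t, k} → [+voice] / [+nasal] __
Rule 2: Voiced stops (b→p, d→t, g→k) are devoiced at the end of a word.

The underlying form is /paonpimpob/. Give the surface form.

paonbimbop

Rule 1 (post-nasal voicing): /p/ is a voiceless stop immediately after the nasal /n/, so it voices to [b]. /p/ is a voiceless stop immediately after the nasal /m/, so it voices to [b]. /paonpimpob/ → paonbimbob.
Rule 2 (final devoicing): /b/ is a voiced stop in word-final position, so it devoices to [p]. /paonbimbob/ → paonbimbop.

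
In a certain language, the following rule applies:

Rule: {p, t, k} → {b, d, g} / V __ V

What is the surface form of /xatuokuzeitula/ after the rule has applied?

/t/ is a voiceless stop between vowels /a/ and /u/, so it voices to [d].
/k/ is a voiceless stop between vowels /o/ and /u/, so it voices to [g].
/t/ is a voiceless stop between vowels /i/ and /u/, so it voices to [d].
Surface form: [xaduoguzeidula].

xaduoguzeidula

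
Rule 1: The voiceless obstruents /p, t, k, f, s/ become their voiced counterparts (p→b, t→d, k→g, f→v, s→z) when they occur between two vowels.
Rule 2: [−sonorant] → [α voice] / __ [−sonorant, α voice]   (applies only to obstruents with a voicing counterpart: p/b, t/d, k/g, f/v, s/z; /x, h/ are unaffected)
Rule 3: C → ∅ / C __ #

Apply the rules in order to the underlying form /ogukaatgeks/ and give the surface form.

ogugaadgek

Rule 1 (intervocalic voicing): /k/ is a voiceless obstruent between vowels /u/ and /a/, so it voices to [g]. /ogukaatgeks/ → ogugaatgeks.
Rule 2 (regressive voicing assimilation): /t/ precedes the voiced obstruent /g/, so it voices to [d] by assimilation. /ogugaatgeks/ → ogugaadgeks.
Rule 3 (final cluster simplification): /s/ is the second consonant of a word-final cluster /ks/, so it deletes. /ogugaadgeks/ → ogugaadgek.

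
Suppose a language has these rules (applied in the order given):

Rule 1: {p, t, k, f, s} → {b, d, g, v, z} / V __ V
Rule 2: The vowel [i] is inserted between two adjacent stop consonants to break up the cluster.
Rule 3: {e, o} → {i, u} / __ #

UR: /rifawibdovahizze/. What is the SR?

Rule 1 (intervocalic voicing): /f/ is a voiceless obstruent between vowels /i/ and /a/, so it voices to [v]. /rifawibdovahizze/ → rivawibdovahizze.
Rule 2 (stop-cluster i-epenthesis): /b/ and /d/ form a stop–stop cluster, so [i] is inserted between them. /rivawibdovahizze/ → rivawibidovahizze.
Rule 3 (final vowel raising): /e/ is a mid vowel in word-final position, so it raises to [i]. /rivawibidovahizze/ → rivawibidovahizzi.

rivawibidovahizzi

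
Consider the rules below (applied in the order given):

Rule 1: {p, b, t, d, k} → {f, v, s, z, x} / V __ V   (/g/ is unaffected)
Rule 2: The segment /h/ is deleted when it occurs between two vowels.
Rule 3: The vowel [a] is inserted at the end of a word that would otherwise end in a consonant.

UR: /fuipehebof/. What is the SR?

fuifeevofa

Rule 1 (intervocalic spirantization): /p/ is a stop between vowels /i/ and /e/, so it spirantizes to the fricative [f]. /b/ is a stop between vowels /e/ and /o/, so it spirantizes to the fricative [v]. /fuipehebof/ → fuifehevof.
Rule 2 (intervocalic h-deletion): /h/ occurs between vowels /e/ and /e/, so it deletes. /fuifehevof/ → fuifeevof.
Rule 3 (final a-epenthesis): the form ends in the consonant /f/, so [a] is inserted word-finally. /fuifeevof/ → fuifeevofa.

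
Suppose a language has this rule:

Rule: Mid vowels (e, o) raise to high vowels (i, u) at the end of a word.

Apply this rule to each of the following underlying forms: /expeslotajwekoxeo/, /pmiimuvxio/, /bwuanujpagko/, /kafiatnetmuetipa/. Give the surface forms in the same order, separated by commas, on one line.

expeslotajwekoxeu, pmiimuvxiu, bwuanujpagku, kafiatnetmuetipa

/expeslotajwekoxeo/: /o/ is a mid vowel in word-final position, so it raises to [u]. → [expeslotajwekoxeu].
/pmiimuvxio/: /o/ is a mid vowel in word-final position, so it raises to [u]. → [pmiimuvxiu].
/bwuanujpagko/: /o/ is a mid vowel in word-final position, so it raises to [u]. → [bwuanujpagku].
/kafiatnetmuetipa/: the rule's environment is not met; surfaces unchanged as [kafiatnetmuetipa].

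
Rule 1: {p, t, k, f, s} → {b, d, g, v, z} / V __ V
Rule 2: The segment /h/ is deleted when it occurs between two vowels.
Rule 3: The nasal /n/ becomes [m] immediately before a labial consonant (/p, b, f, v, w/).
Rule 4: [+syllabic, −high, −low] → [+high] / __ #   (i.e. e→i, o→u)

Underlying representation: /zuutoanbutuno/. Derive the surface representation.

Rule 1 (intervocalic voicing): /t/ is a voiceless obstruent between vowels /u/ and /o/, so it voices to [d]. /t/ is a voiceless obstruent between vowels /u/ and /u/, so it voices to [d]. /zuutoanbutuno/ → zuudoanbuduno.
Rule 2 (intervocalic h-deletion): no segment meets the environment; /zuudoanbuduno/ is unchanged.
Rule 3 (nasal place assimilation): /n/ precedes the labial consonant /b/, so it assimilates in place to [m]. /zuudoanbuduno/ → zuudoambuduno.
Rule 4 (final vowel raising): /o/ is a mid vowel in word-final position, so it raises to [u]. /zuudoambuduno/ → zuudoambudunu.

zuudoambudunu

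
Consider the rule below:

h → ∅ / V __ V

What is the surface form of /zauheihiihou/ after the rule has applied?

/h/ occurs between vowels /u/ and /e/, so it deletes.
/h/ occurs between vowels /i/ and /i/, so it deletes.
/h/ occurs between vowels /i/ and /o/, so it deletes.
Surface form: [zaueiiiou].

zaueiiiou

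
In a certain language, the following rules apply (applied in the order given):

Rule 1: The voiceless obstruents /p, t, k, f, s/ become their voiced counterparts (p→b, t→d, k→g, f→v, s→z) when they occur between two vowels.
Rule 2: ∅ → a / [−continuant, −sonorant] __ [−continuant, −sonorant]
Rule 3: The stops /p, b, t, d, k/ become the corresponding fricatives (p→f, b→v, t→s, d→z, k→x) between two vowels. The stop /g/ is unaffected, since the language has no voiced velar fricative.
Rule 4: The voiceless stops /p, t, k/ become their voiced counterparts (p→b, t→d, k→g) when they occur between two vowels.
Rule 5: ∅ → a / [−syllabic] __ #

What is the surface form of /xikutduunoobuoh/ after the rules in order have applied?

xigusazuunoovuoha

Rule 1 (intervocalic voicing): /k/ is a voiceless obstruent between vowels /i/ and /u/, so it voices to [g]. /xikutduunoobuoh/ → xigutduunoobuoh.
Rule 2 (stop-cluster a-epenthesis): /t/ and /d/ form a stop–stop cluster, so [a] is inserted between them. /xigutduunoobuoh/ → xigutaduunoobuoh.
Rule 3 (intervocalic spirantization): /t/ is a stop between vowels /u/ and /a/, so it spirantizes to the fricative [s]. /d/ is a stop between vowels /a/ and /u/, so it spirantizes to the fricative [z]. /b/ is a stop between vowels /o/ and /u/, so it spirantizes to the fricative [v]. /xigutaduunoobuoh/ → xigusazuunoovuoh.
Rule 4 (intervocalic voicing): no segment meets the environment; /xigusazuunoovuoh/ is unchanged.
Rule 5 (final a-epenthesis): the form ends in the consonant /h/, so [a] is inserted word-finally. /xigusazuunoovuoh/ → xigusazuunoovuoha.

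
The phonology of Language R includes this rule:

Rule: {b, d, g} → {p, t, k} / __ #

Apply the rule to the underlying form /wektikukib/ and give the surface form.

wektikukip

/b/ is a voiced stop in word-final position, so it devoices to [p].
Surface form: [wektikukip].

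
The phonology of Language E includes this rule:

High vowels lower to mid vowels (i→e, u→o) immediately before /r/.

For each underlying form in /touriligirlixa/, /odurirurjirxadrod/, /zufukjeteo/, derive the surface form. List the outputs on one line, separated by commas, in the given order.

/touriligirlixa/: /u/ is a high vowel immediately before /r/, so it lowers to [o]. /i/ is a high vowel immediately before /r/, so it lowers to [e]. → [tooriligerlixa].
/odurirurjirxadrod/: /u/ is a high vowel immediately before /r/, so it lowers to [o]. /i/ is a high vowel immediately before /r/, so it lowers to [e]. /u/ is a high vowel immediately before /r/, so it lowers to [o]. /i/ is a high vowel immediately before /r/, so it lowers to [e]. → [odorerorjerxadrod].
/zufukjeteo/: the rule's environment is not met; surfaces unchanged as [zufukjeteo].

tooriligerlixa, odorerorjerxadrod, zufukjeteo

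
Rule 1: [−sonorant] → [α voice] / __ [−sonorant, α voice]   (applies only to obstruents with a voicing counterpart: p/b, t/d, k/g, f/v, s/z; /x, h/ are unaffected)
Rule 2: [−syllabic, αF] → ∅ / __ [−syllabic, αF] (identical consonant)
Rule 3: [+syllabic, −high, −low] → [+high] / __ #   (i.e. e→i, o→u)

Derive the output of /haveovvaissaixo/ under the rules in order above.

Rule 1 (regressive voicing assimilation): no segment meets the environment; /haveovvaissaixo/ is unchanged.
Rule 2 (degemination): /vv/ is a geminate; the first /v/ deletes. /ss/ is a geminate; the first /s/ deletes. /haveovvaissaixo/ → haveovaisaixo.
Rule 3 (final vowel raising): /o/ is a mid vowel in word-final position, so it raises to [u]. /haveovaisaixo/ → haveovaisaixu.

haveovaisaixu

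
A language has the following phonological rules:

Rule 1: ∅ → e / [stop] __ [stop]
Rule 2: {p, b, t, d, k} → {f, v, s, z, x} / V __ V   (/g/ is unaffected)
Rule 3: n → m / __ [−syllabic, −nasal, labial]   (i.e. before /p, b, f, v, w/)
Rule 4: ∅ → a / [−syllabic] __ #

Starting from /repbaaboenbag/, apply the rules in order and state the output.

refevaavoembaga

Rule 1 (stop-cluster e-epenthesis): /p/ and /b/ form a stop–stop cluster, so [e] is inserted between them. /repbaaboenbag/ → repebaaboenbag.
Rule 2 (intervocalic spirantization): /p/ is a stop between vowels /e/ and /e/, so it spirantizes to the fricative [f]. /b/ is a stop between vowels /e/ and /a/, so it spirantizes to the fricative [v]. /b/ is a stop between vowels /a/ and /o/, so it spirantizes to the fricative [v]. /repebaaboenbag/ → refevaavoenbag.
Rule 3 (nasal place assimilation): /n/ precedes the labial consonant /b/, so it assimilates in place to [m]. /refevaavoenbag/ → refevaavoembag.
Rule 4 (final a-epenthesis): the form ends in the consonant /g/, so [a] is inserted word-finally. /refevaavoembag/ → refevaavoembaga.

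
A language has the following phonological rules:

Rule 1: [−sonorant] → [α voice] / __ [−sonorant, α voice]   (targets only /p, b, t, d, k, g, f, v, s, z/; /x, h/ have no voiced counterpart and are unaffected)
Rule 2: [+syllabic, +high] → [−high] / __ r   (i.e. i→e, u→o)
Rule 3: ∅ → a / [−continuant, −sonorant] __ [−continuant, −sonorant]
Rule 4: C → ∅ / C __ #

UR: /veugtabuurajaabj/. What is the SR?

Rule 1 (regressive voicing assimilation): /g/ precedes the voiceless obstruent /t/, so it devoices to [k] by assimilation. /veugtabuurajaabj/ → veuktabuurajaabj.
Rule 2 (pre-rhotic lowering): /u/ is a high vowel immediately before /r/, so it lowers to [o]. /veuktabuurajaabj/ → veuktabuorajaabj.
Rule 3 (stop-cluster a-epenthesis): /k/ and /t/ form a stop–stop cluster, so [a] is inserted between them. /veuktabuorajaabj/ → veukatabuorajaabj.
Rule 4 (final cluster simplification): /j/ is the second consonant of a word-final cluster /bj/, so it deletes. /veukatabuorajaabj/ → veukatabuorajaab.

veukatabuorajaab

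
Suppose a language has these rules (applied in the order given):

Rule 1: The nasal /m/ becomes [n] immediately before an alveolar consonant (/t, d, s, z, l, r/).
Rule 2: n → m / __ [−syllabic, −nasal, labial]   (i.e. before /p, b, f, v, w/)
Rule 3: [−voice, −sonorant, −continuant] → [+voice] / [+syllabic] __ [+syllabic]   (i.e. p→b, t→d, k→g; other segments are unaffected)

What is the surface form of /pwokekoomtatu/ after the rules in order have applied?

Rule 1 (nasal place assimilation): /m/ precedes the alveolar consonant /t/, so it assimilates in place to [n]. /pwokekoomtatu/ → pwokekoontatu.
Rule 2 (nasal place assimilation): no segment meets the environment; /pwokekoontatu/ is unchanged.
Rule 3 (intervocalic voicing): /k/ is a voiceless stop between vowels /o/ and /e/, so it voices to [g]. /k/ is a voiceless stop between vowels /e/ and /o/, so it voices to [g]. /t/ is a voiceless stop between vowels /a/ and /u/, so it voices to [d]. /pwokekoontatu/ → pwogegoontadu.

pwogegoontadu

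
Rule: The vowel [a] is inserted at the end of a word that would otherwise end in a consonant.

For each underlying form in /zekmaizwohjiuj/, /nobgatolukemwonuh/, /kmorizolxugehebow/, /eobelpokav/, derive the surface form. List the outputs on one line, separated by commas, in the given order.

/zekmaizwohjiuj/: the form ends in the consonant /j/, so [a] is inserted word-finally. → [zekmaizwohjiuja].
/nobgatolukemwonuh/: the form ends in the consonant /h/, so [a] is inserted word-finally. → [nobgatolukemwonuha].
/kmorizolxugehebow/: the form ends in the consonant /w/, so [a] is inserted word-finally. → [kmorizolxugehebowa].
/eobelpokav/: the form ends in the consonant /v/, so [a] is inserted word-finally. → [eobelpokava].

zekmaizwohjiuja, nobgatolukemwonuha, kmorizolxugehebowa, eobelpokava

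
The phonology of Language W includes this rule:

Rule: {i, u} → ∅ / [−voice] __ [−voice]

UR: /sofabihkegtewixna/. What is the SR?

sofabihkegtewixna

No segment of /sofabihkegtewixna/ meets the structural description of the rule, so the form surfaces unchanged.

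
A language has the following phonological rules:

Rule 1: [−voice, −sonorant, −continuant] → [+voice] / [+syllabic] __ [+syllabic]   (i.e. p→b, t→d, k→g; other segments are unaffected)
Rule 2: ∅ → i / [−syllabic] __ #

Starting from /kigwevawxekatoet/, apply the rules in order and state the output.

Rule 1 (intervocalic voicing): /k/ is a voiceless stop between vowels /e/ and /a/, so it voices to [g]. /t/ is a voiceless stop between vowels /a/ and /o/, so it voices to [d]. /kigwevawxekatoet/ → kigwevawxegadoet.
Rule 2 (final i-epenthesis): the form ends in the consonant /t/, so [i] is inserted word-finally. /kigwevawxegadoet/ → kigwevawxegadoeti.

kigwevawxegadoeti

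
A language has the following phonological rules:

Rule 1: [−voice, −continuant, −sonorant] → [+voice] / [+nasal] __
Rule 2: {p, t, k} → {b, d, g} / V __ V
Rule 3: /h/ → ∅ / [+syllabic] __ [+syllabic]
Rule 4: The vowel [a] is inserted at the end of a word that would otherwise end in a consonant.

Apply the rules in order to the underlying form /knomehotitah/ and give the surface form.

knomeodidaha

Rule 1 (post-nasal voicing): no segment meets the environment; /knomehotitah/ is unchanged.
Rule 2 (intervocalic voicing): /t/ is a voiceless stop between vowels /o/ and /i/, so it voices to [d]. /t/ is a voiceless stop between vowels /i/ and /a/, so it voices to [d]. /knomehotitah/ → knomehodidah.
Rule 3 (intervocalic h-deletion): /h/ occurs between vowels /e/ and /o/, so it deletes. /knomehodidah/ → knomeodidah.
Rule 4 (final a-epenthesis): the form ends in the consonant /h/, so [a] is inserted word-finally. /knomeodidah/ → knomeodidaha.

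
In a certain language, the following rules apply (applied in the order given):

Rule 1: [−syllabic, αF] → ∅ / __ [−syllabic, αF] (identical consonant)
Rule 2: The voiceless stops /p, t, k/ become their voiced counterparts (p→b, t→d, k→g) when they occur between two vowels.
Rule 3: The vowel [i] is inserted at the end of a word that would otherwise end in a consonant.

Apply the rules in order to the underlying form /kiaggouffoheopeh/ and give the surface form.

Rule 1 (degemination): /gg/ is a geminate; the first /g/ deletes. /ff/ is a geminate; the first /f/ deletes. /kiaggouffoheopeh/ → kiagoufoheopeh.
Rule 2 (intervocalic voicing): /p/ is a voiceless stop between vowels /o/ and /e/, so it voices to [b]. /kiagoufoheopeh/ → kiagoufoheobeh.
Rule 3 (final i-epenthesis): the form ends in the consonant /h/, so [i] is inserted word-finally. /kiagoufoheobeh/ → kiagoufoheobehi.

kiagoufoheobehi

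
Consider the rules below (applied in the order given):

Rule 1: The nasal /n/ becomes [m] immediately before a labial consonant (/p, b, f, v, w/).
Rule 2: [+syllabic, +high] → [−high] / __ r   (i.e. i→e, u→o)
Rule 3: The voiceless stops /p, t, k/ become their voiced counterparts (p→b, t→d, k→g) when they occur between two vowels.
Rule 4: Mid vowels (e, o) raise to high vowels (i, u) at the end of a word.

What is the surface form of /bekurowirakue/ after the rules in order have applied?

Rule 1 (nasal place assimilation): no segment meets the environment; /bekurowirakue/ is unchanged.
Rule 2 (pre-rhotic lowering): /u/ is a high vowel immediately before /r/, so it lowers to [o]. /i/ is a high vowel immediately before /r/, so it lowers to [e]. /bekurowirakue/ → bekorowerakue.
Rule 3 (intervocalic voicing): /k/ is a voiceless stop between vowels /e/ and /o/, so it voices to [g]. /k/ is a voiceless stop between vowels /a/ and /u/, so it voices to [g]. /bekorowerakue/ → begorowerague.
Rule 4 (final vowel raising): /e/ is a mid vowel in word-final position, so it raises to [i]. /begorowerague/ → begoroweragui.

begoroweragui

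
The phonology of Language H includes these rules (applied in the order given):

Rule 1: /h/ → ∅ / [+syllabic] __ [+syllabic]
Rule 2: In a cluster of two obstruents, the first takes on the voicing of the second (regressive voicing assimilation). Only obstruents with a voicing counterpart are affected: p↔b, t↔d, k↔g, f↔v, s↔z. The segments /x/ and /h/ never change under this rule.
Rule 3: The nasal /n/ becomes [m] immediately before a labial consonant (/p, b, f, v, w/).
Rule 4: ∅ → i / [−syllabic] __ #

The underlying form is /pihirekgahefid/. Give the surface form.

Rule 1 (intervocalic h-deletion): /h/ occurs between vowels /i/ and /i/, so it deletes. /h/ occurs between vowels /a/ and /e/, so it deletes. /pihirekgahefid/ → piirekgaefid.
Rule 2 (regressive voicing assimilation): /k/ precedes the voiced obstruent /g/, so it voices to [g] by assimilation. /piirekgaefid/ → piireggaefid.
Rule 3 (nasal place assimilation): no segment meets the environment; /piireggaefid/ is unchanged.
Rule 4 (final i-epenthesis): the form ends in the consonant /d/, so [i] is inserted word-finally. /piireggaefid/ → piireggaefidi.

piireggaefidi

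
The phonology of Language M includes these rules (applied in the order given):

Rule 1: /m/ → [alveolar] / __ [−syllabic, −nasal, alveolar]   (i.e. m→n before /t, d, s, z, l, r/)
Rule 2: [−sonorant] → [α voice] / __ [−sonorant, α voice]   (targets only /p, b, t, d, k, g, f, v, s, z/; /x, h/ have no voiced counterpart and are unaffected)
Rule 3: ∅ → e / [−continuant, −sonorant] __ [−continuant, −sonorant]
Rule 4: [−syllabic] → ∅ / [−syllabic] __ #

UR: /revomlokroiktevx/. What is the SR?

revonlokroiketef

Rule 1 (nasal place assimilation): /m/ precedes the alveolar consonant /l/, so it assimilates in place to [n]. /revomlokroiktevx/ → revonlokroiktevx.
Rule 2 (regressive voicing assimilation): /v/ precedes the voiceless obstruent /x/, so it devoices to [f] by assimilation. /revonlokroiktevx/ → revonlokroiktefx.
Rule 3 (stop-cluster e-epenthesis): /k/ and /t/ form a stop–stop cluster, so [e] is inserted between them. /revonlokroiktefx/ → revonlokroiketefx.
Rule 4 (final cluster simplification): /x/ is the second consonant of a word-final cluster /fx/, so it deletes. /revonlokroiketefx/ → revonlokroiketef.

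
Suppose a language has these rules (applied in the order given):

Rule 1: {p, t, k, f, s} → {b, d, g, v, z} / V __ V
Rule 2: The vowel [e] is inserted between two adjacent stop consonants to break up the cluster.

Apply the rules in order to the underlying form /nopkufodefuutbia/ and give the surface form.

Rule 1 (intervocalic voicing): /f/ is a voiceless obstruent between vowels /u/ and /o/, so it voices to [v]. /f/ is a voiceless obstruent between vowels /e/ and /u/, so it voices to [v]. /nopkufodefuutbia/ → nopkuvodevuutbia.
Rule 2 (stop-cluster e-epenthesis): /p/ and /k/ form a stop–stop cluster, so [e] is inserted between them. /t/ and /b/ form a stop–stop cluster, so [e] is inserted between them. /nopkuvodevuutbia/ → nopekuvodevuutebia.

nopekuvodevuutebia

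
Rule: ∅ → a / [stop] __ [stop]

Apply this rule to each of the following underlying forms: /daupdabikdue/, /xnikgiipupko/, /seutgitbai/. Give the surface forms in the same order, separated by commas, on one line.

/daupdabikdue/: /p/ and /d/ form a stop–stop cluster, so [a] is inserted between them. /k/ and /d/ form a stop–stop cluster, so [a] is inserted between them. → [daupadabikadue].
/xnikgiipupko/: /k/ and /g/ form a stop–stop cluster, so [a] is inserted between them. /p/ and /k/ form a stop–stop cluster, so [a] is inserted between them. → [xnikagiipupako].
/seutgitbai/: /t/ and /g/ form a stop–stop cluster, so [a] is inserted between them. /t/ and /b/ form a stop–stop cluster, so [a] is inserted between them. → [seutagitabai].

daupadabikadue, xnikagiipupako, seutagitabai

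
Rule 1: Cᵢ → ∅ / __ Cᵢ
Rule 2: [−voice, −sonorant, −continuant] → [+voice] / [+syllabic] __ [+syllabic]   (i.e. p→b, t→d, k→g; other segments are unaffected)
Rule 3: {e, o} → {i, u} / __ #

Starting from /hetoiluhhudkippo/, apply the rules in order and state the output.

hedoiluhudkibu

Rule 1 (degemination): /hh/ is a geminate; the first /h/ deletes. /pp/ is a geminate; the first /p/ deletes. /hetoiluhhudkippo/ → hetoiluhudkipo.
Rule 2 (intervocalic voicing): /t/ is a voiceless stop between vowels /e/ and /o/, so it voices to [d]. /p/ is a voiceless stop between vowels /i/ and /o/, so it voices to [b]. /hetoiluhudkipo/ → hedoiluhudkibo.
Rule 3 (final vowel raising): /o/ is a mid vowel in word-final position, so it raises to [u]. /hedoiluhudkibo/ → hedoiluhudkibu.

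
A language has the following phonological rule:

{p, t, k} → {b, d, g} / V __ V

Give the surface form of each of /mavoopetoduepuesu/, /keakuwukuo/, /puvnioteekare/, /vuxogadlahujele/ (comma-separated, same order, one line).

/mavoopetoduepuesu/: /p/ is a voiceless stop between vowels /o/ and /e/, so it voices to [b]. /t/ is a voiceless stop between vowels /e/ and /o/, so it voices to [d]. /p/ is a voiceless stop between vowels /e/ and /u/, so it voices to [b]. → [mavoobedoduebuesu].
/keakuwukuo/: /k/ is a voiceless stop between vowels /a/ and /u/, so it voices to [g]. /k/ is a voiceless stop between vowels /u/ and /u/, so it voices to [g]. → [keaguwuguo].
/puvnioteekare/: /t/ is a voiceless stop between vowels /o/ and /e/, so it voices to [d]. /k/ is a voiceless stop between vowels /e/ and /a/, so it voices to [g]. → [puvniodeegare].
/vuxogadlahujele/: the rule's environment is not met; surfaces unchanged as [vuxogadlahujele].

mavoobedoduebuesu, keaguwuguo, puvniodeegare, vuxogadlahujele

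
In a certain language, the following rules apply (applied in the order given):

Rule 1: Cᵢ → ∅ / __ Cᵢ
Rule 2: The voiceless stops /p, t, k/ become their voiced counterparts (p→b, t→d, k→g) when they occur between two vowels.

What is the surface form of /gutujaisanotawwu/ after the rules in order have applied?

gudujaisanodawu

Rule 1 (degemination): /ww/ is a geminate; the first /w/ deletes. /gutujaisanotawwu/ → gutujaisanotawu.
Rule 2 (intervocalic voicing): /t/ is a voiceless stop between vowels /u/ and /u/, so it voices to [d]. /t/ is a voiceless stop between vowels /o/ and /a/, so it voices to [d]. /gutujaisanotawu/ → gudujaisanodawu.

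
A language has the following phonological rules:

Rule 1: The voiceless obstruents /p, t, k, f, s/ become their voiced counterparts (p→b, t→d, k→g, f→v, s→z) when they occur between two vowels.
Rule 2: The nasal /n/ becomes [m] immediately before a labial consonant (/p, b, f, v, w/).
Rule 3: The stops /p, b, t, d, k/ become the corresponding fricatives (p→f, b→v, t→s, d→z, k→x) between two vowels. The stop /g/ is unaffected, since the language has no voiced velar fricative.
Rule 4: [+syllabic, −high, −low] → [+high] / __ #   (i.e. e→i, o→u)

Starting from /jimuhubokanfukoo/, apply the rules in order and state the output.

jimuhuvogamfugou

Rule 1 (intervocalic voicing): /k/ is a voiceless obstruent between vowels /o/ and /a/, so it voices to [g]. /k/ is a voiceless obstruent between vowels /u/ and /o/, so it voices to [g]. /jimuhubokanfukoo/ → jimuhuboganfugoo.
Rule 2 (nasal place assimilation): /n/ precedes the labial consonant /f/, so it assimilates in place to [m]. /jimuhuboganfugoo/ → jimuhubogamfugoo.
Rule 3 (intervocalic spirantization): /b/ is a stop between vowels /u/ and /o/, so it spirantizes to the fricative [v]. /jimuhubogamfugoo/ → jimuhuvogamfugoo.
Rule 4 (final vowel raising): /o/ is a mid vowel in word-final position, so it raises to [u]. /jimuhuvogamfugoo/ → jimuhuvogamfugou.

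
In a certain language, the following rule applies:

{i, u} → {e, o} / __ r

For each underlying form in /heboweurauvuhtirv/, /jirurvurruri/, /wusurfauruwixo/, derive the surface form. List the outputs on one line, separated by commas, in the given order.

/heboweurauvuhtirv/: /u/ is a high vowel immediately before /r/, so it lowers to [o]. /i/ is a high vowel immediately before /r/, so it lowers to [e]. → [heboweorauvuhterv].
/jirurvurruri/: /i/ is a high vowel immediately before /r/, so it lowers to [e]. /u/ is a high vowel immediately before /r/, so it lowers to [o]. /u/ is a high vowel immediately before /r/, so it lowers to [o]. /u/ is a high vowel immediately before /r/, so it lowers to [o]. → [jerorvorrori].
/wusurfauruwixo/: /u/ is a high vowel immediately before /r/, so it lowers to [o]. /u/ is a high vowel immediately before /r/, so it lowers to [o]. → [wusorfaoruwixo].

heboweorauvuhterv, jerorvorrori, wusorfaoruwixo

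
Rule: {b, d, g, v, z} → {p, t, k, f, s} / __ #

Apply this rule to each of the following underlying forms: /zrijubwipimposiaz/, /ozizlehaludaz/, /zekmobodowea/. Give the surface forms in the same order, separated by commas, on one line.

/zrijubwipimposiaz/: /z/ is a voiced obstruent in word-final position, so it devoices to [s]. → [zrijubwipimposias].
/ozizlehaludaz/: /z/ is a voiced obstruent in word-final position, so it devoices to [s]. → [ozizlehaludas].
/zekmobodowea/: the rule's environment is not met; surfaces unchanged as [zekmobodowea].

zrijubwipimposias, ozizlehaludas, zekmobodowea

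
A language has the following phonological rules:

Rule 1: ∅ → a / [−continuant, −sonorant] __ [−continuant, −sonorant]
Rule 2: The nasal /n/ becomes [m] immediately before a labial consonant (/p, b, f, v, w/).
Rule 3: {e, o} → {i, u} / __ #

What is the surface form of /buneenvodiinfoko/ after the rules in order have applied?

buneemvodiimfoku

Rule 1 (stop-cluster a-epenthesis): no segment meets the environment; /buneenvodiinfoko/ is unchanged.
Rule 2 (nasal place assimilation): /n/ precedes the labial consonant /v/, so it assimilates in place to [m]. /n/ precedes the labial consonant /f/, so it assimilates in place to [m]. /buneenvodiinfoko/ → buneemvodiimfoko.
Rule 3 (final vowel raising): /o/ is a mid vowel in word-final position, so it raises to [u]. /buneemvodiimfoko/ → buneemvodiimfoku.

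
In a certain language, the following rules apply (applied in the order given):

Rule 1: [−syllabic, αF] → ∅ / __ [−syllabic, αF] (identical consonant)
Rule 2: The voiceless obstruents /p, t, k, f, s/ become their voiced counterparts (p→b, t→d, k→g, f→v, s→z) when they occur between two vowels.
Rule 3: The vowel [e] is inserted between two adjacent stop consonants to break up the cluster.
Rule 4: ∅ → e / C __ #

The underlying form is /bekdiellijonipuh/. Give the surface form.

Rule 1 (degemination): /ll/ is a geminate; the first /l/ deletes. /bekdiellijonipuh/ → bekdielijonipuh.
Rule 2 (intervocalic voicing): /p/ is a voiceless obstruent between vowels /i/ and /u/, so it voices to [b]. /bekdielijonipuh/ → bekdielijonibuh.
Rule 3 (stop-cluster e-epenthesis): /k/ and /d/ form a stop–stop cluster, so [e] is inserted between them. /bekdielijonibuh/ → bekedielijonibuh.
Rule 4 (final e-epenthesis): the form ends in the consonant /h/, so [e] is inserted word-finally. /bekedielijonibuh/ → bekedielijonibuhe.

bekedielijonibuhe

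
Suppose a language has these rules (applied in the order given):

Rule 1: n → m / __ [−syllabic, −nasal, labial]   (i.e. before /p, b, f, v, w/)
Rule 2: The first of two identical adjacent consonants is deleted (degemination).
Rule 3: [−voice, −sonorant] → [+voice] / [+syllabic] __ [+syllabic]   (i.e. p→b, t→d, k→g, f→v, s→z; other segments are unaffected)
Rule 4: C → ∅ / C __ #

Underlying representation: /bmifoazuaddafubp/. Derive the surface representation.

bmivoazuadavub

Rule 1 (nasal place assimilation): no segment meets the environment; /bmifoazuaddafubp/ is unchanged.
Rule 2 (degemination): /dd/ is a geminate; the first /d/ deletes. /bmifoazuaddafubp/ → bmifoazuadafubp.
Rule 3 (intervocalic voicing): /f/ is a voiceless obstruent between vowels /i/ and /o/, so it voices to [v]. /f/ is a voiceless obstruent between vowels /a/ and /u/, so it voices to [v]. /bmifoazuadafubp/ → bmivoazuadavubp.
Rule 4 (final cluster simplification): /p/ is the second consonant of a word-final cluster /bp/, so it deletes. /bmivoazuadavubp/ → bmivoazuadavub.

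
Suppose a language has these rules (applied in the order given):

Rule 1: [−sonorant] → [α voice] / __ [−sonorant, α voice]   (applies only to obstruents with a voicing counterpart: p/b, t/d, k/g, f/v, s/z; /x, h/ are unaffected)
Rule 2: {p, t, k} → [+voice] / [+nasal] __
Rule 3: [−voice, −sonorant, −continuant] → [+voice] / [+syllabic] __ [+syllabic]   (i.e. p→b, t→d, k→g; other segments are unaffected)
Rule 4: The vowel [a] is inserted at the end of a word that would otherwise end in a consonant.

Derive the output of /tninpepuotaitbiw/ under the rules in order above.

Rule 1 (regressive voicing assimilation): /t/ precedes the voiced obstruent /b/, so it voices to [d] by assimilation. /tninpepuotaitbiw/ → tninpepuotaidbiw.
Rule 2 (post-nasal voicing): /p/ is a voiceless stop immediately after the nasal /n/, so it voices to [b]. /tninpepuotaidbiw/ → tninbepuotaidbiw.
Rule 3 (intervocalic voicing): /p/ is a voiceless stop between vowels /e/ and /u/, so it voices to [b]. /t/ is a voiceless stop between vowels /o/ and /a/, so it voices to [d]. /tninbepuotaidbiw/ → tninbebuodaidbiw.
Rule 4 (final a-epenthesis): the form ends in the consonant /w/, so [a] is inserted word-finally. /tninbebuodaidbiw/ → tninbebuodaidbiwa.

tninbebuodaidbiwa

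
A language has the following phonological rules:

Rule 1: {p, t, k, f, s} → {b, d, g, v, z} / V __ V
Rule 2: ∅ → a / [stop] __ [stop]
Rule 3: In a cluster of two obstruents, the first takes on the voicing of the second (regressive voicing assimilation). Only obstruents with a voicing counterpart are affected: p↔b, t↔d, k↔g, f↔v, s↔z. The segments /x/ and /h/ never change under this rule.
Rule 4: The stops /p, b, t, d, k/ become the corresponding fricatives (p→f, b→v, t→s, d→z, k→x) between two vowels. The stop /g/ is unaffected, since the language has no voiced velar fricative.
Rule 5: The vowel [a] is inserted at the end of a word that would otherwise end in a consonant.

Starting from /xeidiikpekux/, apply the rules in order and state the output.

xeiziixafeguxa

Rule 1 (intervocalic voicing): /k/ is a voiceless obstruent between vowels /e/ and /u/, so it voices to [g]. /xeidiikpekux/ → xeidiikpegux.
Rule 2 (stop-cluster a-epenthesis): /k/ and /p/ form a stop–stop cluster, so [a] is inserted between them. /xeidiikpegux/ → xeidiikapegux.
Rule 3 (regressive voicing assimilation): no segment meets the environment; /xeidiikapegux/ is unchanged.
Rule 4 (intervocalic spirantization): /d/ is a stop between vowels /i/ and /i/, so it spirantizes to the fricative [z]. /k/ is a stop between vowels /i/ and /a/, so it spirantizes to the fricative [x]. /p/ is a stop between vowels /a/ and /e/, so it spirantizes to the fricative [f]. /xeidiikapegux/ → xeiziixafegux.
Rule 5 (final a-epenthesis): the form ends in the consonant /x/, so [a] is inserted word-finally. /xeiziixafegux/ → xeiziixafeguxa.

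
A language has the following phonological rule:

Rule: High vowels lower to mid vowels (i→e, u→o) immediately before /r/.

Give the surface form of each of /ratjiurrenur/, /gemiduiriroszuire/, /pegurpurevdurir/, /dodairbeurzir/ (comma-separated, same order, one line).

ratjiorrenor, gemiduereroszuere, pegorporevdorer, dodaerbeorzer

/ratjiurrenur/: /u/ is a high vowel immediately before /r/, so it lowers to [o]. /u/ is a high vowel immediately before /r/, so it lowers to [o]. → [ratjiorrenor].
/gemiduiriroszuire/: /i/ is a high vowel immediately before /r/, so it lowers to [e]. /i/ is a high vowel immediately before /r/, so it lowers to [e]. /i/ is a high vowel immediately before /r/, so it lowers to [e]. → [gemiduereroszuere].
/pegurpurevdurir/: /u/ is a high vowel immediately before /r/, so it lowers to [o]. /u/ is a high vowel immediately before /r/, so it lowers to [o]. /u/ is a high vowel immediately before /r/, so it lowers to [o]. /i/ is a high vowel immediately before /r/, so it lowers to [e]. → [pegorporevdorer].
/dodairbeurzir/: /i/ is a high vowel immediately before /r/, so it lowers to [e]. /u/ is a high vowel immediately before /r/, so it lowers to [o]. /i/ is a high vowel immediately before /r/, so it lowers to [e]. → [dodaerbeorzer].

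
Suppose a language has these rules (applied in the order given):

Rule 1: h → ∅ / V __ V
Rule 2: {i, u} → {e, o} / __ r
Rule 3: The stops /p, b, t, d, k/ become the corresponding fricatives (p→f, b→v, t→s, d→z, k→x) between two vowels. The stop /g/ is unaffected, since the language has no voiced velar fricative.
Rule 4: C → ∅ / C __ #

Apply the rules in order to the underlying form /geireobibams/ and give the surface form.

Rule 1 (intervocalic h-deletion): no segment meets the environment; /geireobibams/ is unchanged.
Rule 2 (pre-rhotic lowering): /i/ is a high vowel immediately before /r/, so it lowers to [e]. /geireobibams/ → geereobibams.
Rule 3 (intervocalic spirantization): /b/ is a stop between vowels /o/ and /i/, so it spirantizes to the fricative [v]. /b/ is a stop between vowels /i/ and /a/, so it spirantizes to the fricative [v]. /geereobibams/ → geereovivams.
Rule 4 (final cluster simplification): /s/ is the second consonant of a word-final cluster /ms/, so it deletes. /geereovivams/ → geereovivam.

geereovivam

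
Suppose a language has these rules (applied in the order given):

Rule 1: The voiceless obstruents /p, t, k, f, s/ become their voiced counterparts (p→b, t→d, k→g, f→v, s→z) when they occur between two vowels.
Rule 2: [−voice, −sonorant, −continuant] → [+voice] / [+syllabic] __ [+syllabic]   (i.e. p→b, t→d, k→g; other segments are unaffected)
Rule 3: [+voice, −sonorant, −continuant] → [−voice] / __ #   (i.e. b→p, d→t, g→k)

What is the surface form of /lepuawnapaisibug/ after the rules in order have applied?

Rule 1 (intervocalic voicing): /p/ is a voiceless obstruent between vowels /e/ and /u/, so it voices to [b]. /p/ is a voiceless obstruent between vowels /a/ and /a/, so it voices to [b]. /s/ is a voiceless obstruent between vowels /i/ and /i/, so it voices to [z]. /lepuawnapaisibug/ → lebuawnabaizibug.
Rule 2 (intervocalic voicing): no segment meets the environment; /lebuawnabaizibug/ is unchanged.
Rule 3 (final devoicing): /g/ is a voiced stop in word-final position, so it devoices to [k]. /lebuawnabaizibug/ → lebuawnabaizibuk.

lebuawnabaizibuk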